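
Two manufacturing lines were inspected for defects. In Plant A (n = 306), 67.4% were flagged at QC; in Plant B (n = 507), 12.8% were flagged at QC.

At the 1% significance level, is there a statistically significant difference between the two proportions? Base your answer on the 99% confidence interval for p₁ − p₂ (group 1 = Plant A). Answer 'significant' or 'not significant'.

Each SE is √(p̂(1−p̂)/n): √(0.6740·0.3260/306) = 0.02680 and √(0.1280·0.8720/507) = 0.01484.
SE(p̂₁ − p̂₂) = √(SE₁² + SE₂²) = √(0.00071824 + 0.0002202256) = 0.03063, since the two samples are independent.
At 99% confidence z* = 2.576; margin = 2.576 × 0.03063 = 0.07890.
The difference is 0.6740 − 0.1280 = 0.5460, so the interval is 0.5460 ± 0.07890 = (0.46710, 0.62490).
The interval (0.46710, 0.62490) does not contain 0, so the difference is significant.

significant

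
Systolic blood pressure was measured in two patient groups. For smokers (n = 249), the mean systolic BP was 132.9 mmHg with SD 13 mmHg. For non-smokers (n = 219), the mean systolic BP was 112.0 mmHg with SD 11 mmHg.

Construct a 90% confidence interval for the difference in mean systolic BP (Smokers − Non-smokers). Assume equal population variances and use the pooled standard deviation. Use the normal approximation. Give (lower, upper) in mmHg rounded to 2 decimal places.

s_p = √[((n₁−1)s₁² + (n₂−1)s₂²)/(n₁+n₂−2)] = √[(248·13² + 218·11²)/466] = 12.1056.
SE = 12.1056·√(1/249 + 1/219) = 1.1215.
With z* = 1.645, margin = 1.645 × 1.1215 = 1.8449.
x̄₁ − x̄₂ = 132.9 − 112.0 = 20.9000; interval 20.9000 ± 1.8449 = (19.06, 22.74).

(19.06, 22.74)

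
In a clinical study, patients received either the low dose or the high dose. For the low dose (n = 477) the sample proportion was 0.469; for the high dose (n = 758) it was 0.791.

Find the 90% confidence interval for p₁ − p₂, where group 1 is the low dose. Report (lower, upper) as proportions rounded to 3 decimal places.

Each SE is √(p̂(1−p̂)/n): √(0.4690·0.5310/477) = 0.02285 and √(0.7910·0.2090/758) = 0.01477.
SE(p̂₁ − p̂₂) = √(SE₁² + SE₂²) = √(0.0005221225 + 0.0002181529) = 0.02721, since the two samples are independent.
At 90% confidence z* = 1.645; margin = 1.645 × 0.02721 = 0.04476.
The difference is 0.4690 − 0.7910 = -0.3220, so the interval is -0.3220 ± 0.04476 = (-0.367, -0.277).

(-0.367, -0.277)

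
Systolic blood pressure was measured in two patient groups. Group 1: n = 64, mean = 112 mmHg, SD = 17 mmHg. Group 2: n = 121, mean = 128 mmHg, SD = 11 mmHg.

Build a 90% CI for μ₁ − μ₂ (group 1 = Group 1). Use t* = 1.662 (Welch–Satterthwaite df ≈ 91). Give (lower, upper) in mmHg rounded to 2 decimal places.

(-19.90, -12.10)

Standard errors of each mean: 17/√64 = 2.1250 and 11/√121 = 1.0000.
SE(x̄₁ − x̄₂) = √(2.1250² + 1.0000²) = 2.3485 for independent samples with unequal variances.
With t* = 1.662, the margin is 1.662 × 2.3485 = 3.9032.
x̄₁ − x̄₂ = 112 − 128 = -16.0000; the interval is -16.0000 ± 3.9032 = (-19.90, -12.10).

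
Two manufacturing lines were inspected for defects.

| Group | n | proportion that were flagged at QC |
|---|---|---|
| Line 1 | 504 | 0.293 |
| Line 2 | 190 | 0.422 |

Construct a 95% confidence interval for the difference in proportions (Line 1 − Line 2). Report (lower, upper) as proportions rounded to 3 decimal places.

(-0.210, -0.048)

The two standard errors are √(0.2930×0.7070/504) = 0.02027 and √(0.4220×0.5780/190) = 0.03583.
Because the samples are independent, SE_diff = √(0.02027² + 0.03583²) = 0.04117.
Using z* = 1.960 for 95%, ME = 1.960 × 0.04117 = 0.08069.
p̂₁ − p̂₂ = -0.1290; interval -0.1290 ± 0.08069 gives (-0.210, -0.048).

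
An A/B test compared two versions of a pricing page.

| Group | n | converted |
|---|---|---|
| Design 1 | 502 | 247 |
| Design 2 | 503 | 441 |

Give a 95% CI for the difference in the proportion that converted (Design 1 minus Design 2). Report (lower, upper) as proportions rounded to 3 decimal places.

p̂₁ = 247/502 = 0.4920 and p̂₂ = 441/503 = 0.8767.
SE₁ = √(p̂₁(1−p̂₁)/n₁) = √(0.4920·0.5080/502) = 0.02231; SE₂ = √(0.8767·0.1233/503) = 0.01466.
Independent samples: SE of the difference = √(SE₁² + SE₂²) = √(0.0004977361 + 0.0002149156) = 0.02670.
z* for 95% confidence is 1.960, so the margin of error is 1.960 × 0.02670 = 0.05233.
Point estimate p̂₁ − p̂₂ = 0.4920 − 0.8767 = -0.3847.
-0.3847 ± 0.05233 → (-0.437, -0.332).

(-0.437, -0.332)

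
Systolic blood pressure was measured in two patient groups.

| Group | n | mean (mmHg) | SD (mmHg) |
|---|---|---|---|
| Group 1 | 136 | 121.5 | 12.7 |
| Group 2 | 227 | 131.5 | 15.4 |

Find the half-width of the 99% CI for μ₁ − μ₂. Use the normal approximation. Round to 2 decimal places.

Per-group SEs: s₁/√n₁ = 12.7/√136 = 1.0890, s₂/√n₂ = 15.4/√227 = 1.0221.
Unpooled SE of the difference: √(1.185921 + 1.04468841) = 1.4935.
Margin of error = z* · SE = 2.576 × 1.4935 = 3.8473.

3.85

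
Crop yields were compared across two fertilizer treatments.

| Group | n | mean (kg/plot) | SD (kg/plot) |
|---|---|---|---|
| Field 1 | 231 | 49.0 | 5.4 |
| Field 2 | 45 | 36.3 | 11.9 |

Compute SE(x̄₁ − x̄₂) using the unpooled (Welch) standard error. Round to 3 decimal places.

Per-group SEs: s₁/√n₁ = 5.4/√231 = 0.3553, s₂/√n₂ = 11.9/√45 = 1.7739.
Unpooled SE of the difference: √(0.12623809 + 3.14672121) = 1.8091.

1.809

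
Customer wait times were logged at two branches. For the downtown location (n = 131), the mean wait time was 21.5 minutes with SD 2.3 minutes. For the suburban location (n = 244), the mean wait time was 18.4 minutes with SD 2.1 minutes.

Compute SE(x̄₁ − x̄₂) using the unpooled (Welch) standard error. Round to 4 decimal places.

0.2418

SE₁ = s₁/√n₁ = 2.3/√131 = 0.2010; SE₂ = 2.1/√244 = 0.1344.
Independent samples, unequal variances: SE_diff = √(SE₁² + SE₂²) = √(0.040401 + 0.01806336) = 0.2418.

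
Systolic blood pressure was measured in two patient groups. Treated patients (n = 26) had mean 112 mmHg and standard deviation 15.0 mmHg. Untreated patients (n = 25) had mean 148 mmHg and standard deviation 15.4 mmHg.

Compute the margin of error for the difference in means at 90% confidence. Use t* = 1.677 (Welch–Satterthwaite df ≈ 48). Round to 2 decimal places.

7.14

SE₁ = s₁/√n₁ = 15.0/√26 = 2.9417; SE₂ = 15.4/√25 = 3.0800.
Independent samples, unequal variances: SE_diff = √(SE₁² + SE₂²) = √(8.65359889 + 9.4864) = 4.2591.
t* = 1.677, so margin of error = 1.677 × 4.2591 = 7.1425.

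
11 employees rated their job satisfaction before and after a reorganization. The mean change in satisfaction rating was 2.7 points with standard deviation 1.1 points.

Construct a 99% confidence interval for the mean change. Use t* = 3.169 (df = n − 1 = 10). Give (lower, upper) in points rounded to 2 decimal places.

(1.65, 3.75)

Paired design: SE = s_d/√n = 1.1/√11 = 0.3317.
t* = 3.169; margin of error = 3.169 × 0.3317 = 1.0512.
2.7 ± 1.0512 → (1.65, 3.75).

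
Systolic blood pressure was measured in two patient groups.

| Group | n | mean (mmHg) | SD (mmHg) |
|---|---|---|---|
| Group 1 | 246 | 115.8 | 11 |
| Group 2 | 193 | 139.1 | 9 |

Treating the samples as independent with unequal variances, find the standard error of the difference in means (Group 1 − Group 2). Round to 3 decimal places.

Standard errors of each mean: 11/√246 = 0.7013 and 9/√193 = 0.6478.
SE(x̄₁ − x̄₂) = √(0.7013² + 0.6478²) = 0.9547 for independent samples with unequal variances.

0.955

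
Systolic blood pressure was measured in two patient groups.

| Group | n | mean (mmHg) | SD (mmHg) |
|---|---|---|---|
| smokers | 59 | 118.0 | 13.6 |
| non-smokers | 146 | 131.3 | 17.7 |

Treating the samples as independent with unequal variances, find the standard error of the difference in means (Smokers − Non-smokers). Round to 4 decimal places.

SE₁ = s₁/√n₁ = 13.6/√59 = 1.7706; SE₂ = 17.7/√146 = 1.4649.
Independent samples, unequal variances: SE_diff = √(SE₁² + SE₂²) = √(3.13502436 + 2.14593201) = 2.2980.

2.2980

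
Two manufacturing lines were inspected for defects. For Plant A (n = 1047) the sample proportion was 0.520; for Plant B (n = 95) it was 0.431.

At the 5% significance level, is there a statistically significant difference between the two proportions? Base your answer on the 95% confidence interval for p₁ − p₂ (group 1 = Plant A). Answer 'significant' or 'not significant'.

SE₁ = √(p̂₁(1−p̂₁)/n₁) = √(0.5200·0.4800/1047) = 0.01544; SE₂ = √(0.4310·0.5690/95) = 0.05081.
Independent samples: SE of the difference = √(SE₁² + SE₂²) = √(0.0002383936 + 0.0025816561) = 0.05310.
z* for 95% confidence is 1.960, so the margin of error is 1.960 × 0.05310 = 0.10408.
Point estimate p̂₁ − p̂₂ = 0.5200 − 0.4310 = 0.0890.
0.0890 ± 0.10408 → (-0.01508, 0.19308).
The interval (-0.01508, 0.19308) contains 0, so the difference is not significant.

not significant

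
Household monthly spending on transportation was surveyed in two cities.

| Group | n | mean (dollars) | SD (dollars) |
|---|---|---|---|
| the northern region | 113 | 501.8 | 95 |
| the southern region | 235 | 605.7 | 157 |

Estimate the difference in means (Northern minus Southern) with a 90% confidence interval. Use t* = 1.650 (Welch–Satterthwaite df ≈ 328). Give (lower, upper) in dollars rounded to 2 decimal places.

Standard errors of each mean: 95/√113 = 8.9368 and 157/√235 = 10.2416.
SE(x̄₁ − x̄₂) = √(8.9368² + 10.2416²) = 13.5925 for independent samples with unequal variances.
With t* = 1.650, the margin is 1.650 × 13.5925 = 22.4276.
x̄₁ − x̄₂ = 501.8 − 605.7 = -103.9000; the interval is -103.9000 ± 22.4276 = (-126.33, -81.47).

(-126.33, -81.47)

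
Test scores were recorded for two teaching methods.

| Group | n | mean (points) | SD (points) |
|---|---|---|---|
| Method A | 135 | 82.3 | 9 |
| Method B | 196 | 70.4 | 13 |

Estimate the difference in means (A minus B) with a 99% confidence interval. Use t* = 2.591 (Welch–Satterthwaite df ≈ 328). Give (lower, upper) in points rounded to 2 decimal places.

SE₁ = s₁/√n₁ = 9/√135 = 0.7746; SE₂ = 13/√196 = 0.9286.
Independent samples, unequal variances: SE_diff = √(SE₁² + SE₂²) = √(0.60000516 + 0.86229796) = 1.2093.
t* = 2.591, so margin of error = 2.591 × 1.2093 = 3.1333.
Difference in means = 82.3 − 70.4 = 11.9000.
11.9000 ± 3.1333 → (8.77, 15.03).

(8.77, 15.03)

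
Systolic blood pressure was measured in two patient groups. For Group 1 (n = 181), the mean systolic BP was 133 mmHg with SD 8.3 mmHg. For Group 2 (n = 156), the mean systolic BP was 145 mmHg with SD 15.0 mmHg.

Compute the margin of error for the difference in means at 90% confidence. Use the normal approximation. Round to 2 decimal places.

2.22

SE₁ = s₁/√n₁ = 8.3/√181 = 0.6169; SE₂ = 15.0/√156 = 1.2010.
Independent samples, unequal variances: SE_diff = √(SE₁² + SE₂²) = √(0.38056561 + 1.442401) = 1.3502.
z* = 1.645, so margin of error = 1.645 × 1.3502 = 2.2211.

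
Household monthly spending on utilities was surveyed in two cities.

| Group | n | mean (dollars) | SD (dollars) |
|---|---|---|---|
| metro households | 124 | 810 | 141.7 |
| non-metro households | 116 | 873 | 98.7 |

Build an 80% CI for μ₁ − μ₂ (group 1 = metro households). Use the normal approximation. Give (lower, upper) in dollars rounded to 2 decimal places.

(-83.10, -42.90)

Per-group SEs: s₁/√n₁ = 141.7/√124 = 12.7250, s₂/√n₂ = 98.7/√116 = 9.1641.
Unpooled SE of the difference: √(161.925625 + 83.98072881) = 15.6814.
Margin of error = z* · SE = 1.282 × 15.6814 = 20.1036.
x̄₁ − x̄₂ = 810 − 873 = -63.0000.
CI: -63.0000 ± 20.1036 = (-83.10, -42.90).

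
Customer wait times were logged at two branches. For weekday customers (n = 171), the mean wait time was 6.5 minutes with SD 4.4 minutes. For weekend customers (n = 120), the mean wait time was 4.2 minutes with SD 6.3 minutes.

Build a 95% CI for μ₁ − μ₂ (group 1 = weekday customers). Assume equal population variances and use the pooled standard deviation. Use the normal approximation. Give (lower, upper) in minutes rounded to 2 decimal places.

(1.07, 3.53)

Pooled variance s_p² = [170·4.4² + 119·6.3²] / (171+120−2) = 27.7312, so s_p = 5.2660.
SE_diff = s_p·√(1/n₁ + 1/n₂) = 5.2660·√(1/171 + 1/120) = 0.6271.
z* = 1.960; margin = 1.960 × 0.6271 = 1.2291.
Difference = 6.5 − 4.2 = 2.3000.
2.3000 ± 1.2291 → (1.07, 3.53).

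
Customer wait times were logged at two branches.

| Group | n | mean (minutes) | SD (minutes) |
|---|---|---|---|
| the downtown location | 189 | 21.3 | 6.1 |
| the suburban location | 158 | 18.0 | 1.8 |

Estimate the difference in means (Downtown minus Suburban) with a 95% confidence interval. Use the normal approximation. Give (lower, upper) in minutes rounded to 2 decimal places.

Per-group SEs: s₁/√n₁ = 6.1/√189 = 0.4437, s₂/√n₂ = 1.8/√158 = 0.1432.
Unpooled SE of the difference: √(0.19686969 + 0.02050624) = 0.4662.
Margin of error = z* · SE = 1.960 × 0.4662 = 0.9138.
x̄₁ − x̄₂ = 21.3 − 18.0 = 3.3000.
CI: 3.3000 ± 0.9138 = (2.39, 4.21).

(2.39, 4.21)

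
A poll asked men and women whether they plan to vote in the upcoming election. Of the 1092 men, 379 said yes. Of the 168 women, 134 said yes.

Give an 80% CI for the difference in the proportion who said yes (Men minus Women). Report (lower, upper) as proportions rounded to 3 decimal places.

Sample proportions: 379/1092 = 0.3471, 134/168 = 0.7976.
Each SE is √(p̂(1−p̂)/n): √(0.3471·0.6529/1092) = 0.01441 and √(0.7976·0.2024/168) = 0.03100.
SE(p̂₁ − p̂₂) = √(SE₁² + SE₂²) = √(0.0002076481 + 0.000961) = 0.03419, since the two samples are independent.
At 80% confidence z* = 1.282; margin = 1.282 × 0.03419 = 0.04383.
The difference is 0.3471 − 0.7976 = -0.4505, so the interval is -0.4505 ± 0.04383 = (-0.494, -0.407).

(-0.494, -0.407)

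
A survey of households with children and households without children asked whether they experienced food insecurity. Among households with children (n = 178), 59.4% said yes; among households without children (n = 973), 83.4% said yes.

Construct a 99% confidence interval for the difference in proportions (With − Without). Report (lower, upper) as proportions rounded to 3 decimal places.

(-0.340, -0.140)

The two standard errors are √(0.5940×0.4060/178) = 0.03681 and √(0.8340×0.1660/973) = 0.01193.
Because the samples are independent, SE_diff = √(0.03681² + 0.01193²) = 0.03869.
Using z* = 2.576 for 99%, ME = 2.576 × 0.03869 = 0.09967.
p̂₁ − p̂₂ = -0.2400; interval -0.2400 ± 0.09967 gives (-0.340, -0.140).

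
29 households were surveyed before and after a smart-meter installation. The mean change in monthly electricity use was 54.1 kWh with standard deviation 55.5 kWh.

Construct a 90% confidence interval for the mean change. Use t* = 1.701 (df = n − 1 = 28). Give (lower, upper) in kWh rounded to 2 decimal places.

(36.57, 71.63)

This is a matched-pairs design, so SE = s_d/√n = 55.5/√29 = 10.3061.
Margin = 1.701 × 10.3061 = 17.5307; the interval is 54.1 ± 17.5307 = (36.57, 71.63).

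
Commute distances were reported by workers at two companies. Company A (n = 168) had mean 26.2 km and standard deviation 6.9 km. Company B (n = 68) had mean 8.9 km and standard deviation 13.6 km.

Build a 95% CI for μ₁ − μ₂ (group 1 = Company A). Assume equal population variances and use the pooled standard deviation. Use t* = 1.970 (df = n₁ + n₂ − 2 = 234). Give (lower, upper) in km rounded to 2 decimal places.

(14.66, 19.94)

Pooled variance s_p² = [167·6.9² + 67·13.6²] / (168+68−2) = 86.9367, so s_p = 9.3240.
SE_diff = s_p·√(1/n₁ + 1/n₂) = 9.3240·√(1/168 + 1/68) = 1.3401.
t* = 1.970; margin = 1.970 × 1.3401 = 2.6400.
Difference = 26.2 − 8.9 = 17.3000.
17.3000 ± 2.6400 → (14.66, 19.94).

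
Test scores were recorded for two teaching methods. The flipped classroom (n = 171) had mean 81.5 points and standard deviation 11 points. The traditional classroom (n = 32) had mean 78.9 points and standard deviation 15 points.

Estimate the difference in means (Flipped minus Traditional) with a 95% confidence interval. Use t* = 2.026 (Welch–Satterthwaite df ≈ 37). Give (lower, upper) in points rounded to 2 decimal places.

Per-group SEs: s₁/√n₁ = 11/√171 = 0.8412, s₂/√n₂ = 15/√32 = 2.6517.
Unpooled SE of the difference: √(0.70761744 + 7.03151289) = 2.7819.
Margin of error = t* · SE = 2.026 × 2.7819 = 5.6361.
x̄₁ − x̄₂ = 81.5 − 78.9 = 2.6000.
CI: 2.6000 ± 5.6361 = (-3.04, 8.24).

(-3.04, 8.24)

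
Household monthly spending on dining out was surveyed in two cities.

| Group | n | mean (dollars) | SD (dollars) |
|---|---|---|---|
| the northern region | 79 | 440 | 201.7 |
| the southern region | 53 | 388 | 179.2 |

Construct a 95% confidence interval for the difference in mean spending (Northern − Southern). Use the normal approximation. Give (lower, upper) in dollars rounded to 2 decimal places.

Per-group SEs: s₁/√n₁ = 201.7/√79 = 22.6930, s₂/√n₂ = 179.2/√53 = 24.6150.
Unpooled SE of the difference: √(514.972249 + 605.898225) = 33.4794.
Margin of error = z* · SE = 1.960 × 33.4794 = 65.6196.
x̄₁ − x̄₂ = 440 − 388 = 52.0000.
CI: 52.0000 ± 65.6196 = (-13.62, 117.62).

(-13.62, 117.62)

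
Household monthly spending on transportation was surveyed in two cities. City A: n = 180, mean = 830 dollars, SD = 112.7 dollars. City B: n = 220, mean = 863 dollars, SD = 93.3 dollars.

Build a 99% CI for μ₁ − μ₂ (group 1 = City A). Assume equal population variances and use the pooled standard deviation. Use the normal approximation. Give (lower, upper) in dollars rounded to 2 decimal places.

(-59.53, -6.47)

Pooled variance s_p² = [179·112.7² + 219·93.3²] / (180+220−2) = 10502.2659, so s_p = 102.4806.
SE_diff = s_p·√(1/n₁ + 1/n₂) = 102.4806·√(1/180 + 1/220) = 10.2997.
z* = 2.576; margin = 2.576 × 10.2997 = 26.5320.
Difference = 830 − 863 = -33.0000.
-33.0000 ± 26.5320 → (-59.53, -6.47).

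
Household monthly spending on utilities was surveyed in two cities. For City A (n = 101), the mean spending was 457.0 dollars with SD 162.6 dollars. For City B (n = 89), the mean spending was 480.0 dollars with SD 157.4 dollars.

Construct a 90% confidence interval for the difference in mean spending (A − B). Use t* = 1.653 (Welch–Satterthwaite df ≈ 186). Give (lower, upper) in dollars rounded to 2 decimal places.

(-61.42, 15.42)

SE₁ = s₁/√n₁ = 162.6/√101 = 16.1793; SE₂ = 157.4/√89 = 16.6844.
Independent samples, unequal variances: SE_diff = √(SE₁² + SE₂²) = √(261.76974849 + 278.36920336) = 23.2409.
t* = 1.653, so margin of error = 1.653 × 23.2409 = 38.4172.
Difference in means = 457.0 − 480.0 = -23.0000.
-23.0000 ± 38.4172 → (-61.42, 15.42).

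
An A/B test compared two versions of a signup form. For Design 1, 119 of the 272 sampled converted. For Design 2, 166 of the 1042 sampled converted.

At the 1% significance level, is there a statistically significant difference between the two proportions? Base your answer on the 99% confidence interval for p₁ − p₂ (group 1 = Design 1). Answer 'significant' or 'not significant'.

First, p̂₁ = 119/272 = 0.4375; p̂₂ = 166/1042 = 0.1593.
The two standard errors are √(0.4375×0.5625/272) = 0.03008 and √(0.1593×0.8407/1042) = 0.01134.
Because the samples are independent, SE_diff = √(0.03008² + 0.01134²) = 0.03215.
Using z* = 2.576 for 99%, ME = 2.576 × 0.03215 = 0.08282.
p̂₁ − p̂₂ = 0.2782; interval 0.2782 ± 0.08282 gives (0.19538, 0.36102).
The interval (0.19538, 0.36102) does not contain 0, so the difference is significant.

significant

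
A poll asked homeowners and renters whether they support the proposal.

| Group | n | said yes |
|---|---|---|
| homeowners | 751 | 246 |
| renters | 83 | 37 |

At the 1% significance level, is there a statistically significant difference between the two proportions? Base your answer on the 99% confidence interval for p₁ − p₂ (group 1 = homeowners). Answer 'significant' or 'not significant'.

not significant

Sample proportions: 246/751 = 0.3276, 37/83 = 0.4458.
Each SE is √(p̂(1−p̂)/n): √(0.3276·0.6724/751) = 0.01713 and √(0.4458·0.5542/83) = 0.05456.
SE(p̂₁ − p̂₂) = √(SE₁² + SE₂²) = √(0.0002934369 + 0.0029767936) = 0.05719, since the two samples are independent.
At 99% confidence z* = 2.576; margin = 2.576 × 0.05719 = 0.14732.
The difference is 0.3276 − 0.4458 = -0.1182, so the interval is -0.1182 ± 0.14732 = (-0.26552, 0.02912).
The interval (-0.26552, 0.02912) contains 0, so the difference is not significant.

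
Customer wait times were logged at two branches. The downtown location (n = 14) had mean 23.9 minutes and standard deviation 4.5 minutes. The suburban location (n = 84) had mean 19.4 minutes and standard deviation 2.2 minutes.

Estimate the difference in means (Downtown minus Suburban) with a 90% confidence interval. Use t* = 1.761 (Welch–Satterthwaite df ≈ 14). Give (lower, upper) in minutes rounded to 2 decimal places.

Per-group SEs: s₁/√n₁ = 4.5/√14 = 1.2027, s₂/√n₂ = 2.2/√84 = 0.2400.
Unpooled SE of the difference: √(1.44648729 + 0.0576) = 1.2264.
Margin of error = t* · SE = 1.761 × 1.2264 = 2.1597.
x̄₁ − x̄₂ = 23.9 − 19.4 = 4.5000.
CI: 4.5000 ± 2.1597 = (2.34, 6.66).

(2.34, 6.66)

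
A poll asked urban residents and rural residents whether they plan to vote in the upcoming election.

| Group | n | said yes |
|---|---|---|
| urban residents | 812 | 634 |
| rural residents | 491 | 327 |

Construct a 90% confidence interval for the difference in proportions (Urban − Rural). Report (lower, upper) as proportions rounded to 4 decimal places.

First, p̂₁ = 634/812 = 0.7808; p̂₂ = 327/491 = 0.6660.
The two standard errors are √(0.7808×0.2192/812) = 0.01452 and √(0.6660×0.3340/491) = 0.02128.
Because the samples are independent, SE_diff = √(0.01452² + 0.02128²) = 0.02576.
Using z* = 1.645 for 90%, ME = 1.645 × 0.02576 = 0.04238.
p̂₁ − p̂₂ = 0.1148; interval 0.1148 ± 0.04238 gives (0.0724, 0.1572).

(0.0724, 0.1572)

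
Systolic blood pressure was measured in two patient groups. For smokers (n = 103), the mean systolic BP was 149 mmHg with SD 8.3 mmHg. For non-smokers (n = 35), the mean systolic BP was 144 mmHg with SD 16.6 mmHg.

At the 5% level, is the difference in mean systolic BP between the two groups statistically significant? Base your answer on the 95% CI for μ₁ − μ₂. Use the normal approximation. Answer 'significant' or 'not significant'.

not significant

Per-group SEs: s₁/√n₁ = 8.3/√103 = 0.8178, s₂/√n₂ = 16.6/√35 = 2.8059.
Unpooled SE of the difference: √(0.66879684 + 7.87307481) = 2.9226.
Margin of error = z* · SE = 1.960 × 2.9226 = 5.7283.
x̄₁ − x̄₂ = 149 − 144 = 5.0000.
CI: 5.0000 ± 5.7283 = (-0.7283, 10.7283).
The interval (-0.7283, 10.7283) contains 0, so the difference is not significant.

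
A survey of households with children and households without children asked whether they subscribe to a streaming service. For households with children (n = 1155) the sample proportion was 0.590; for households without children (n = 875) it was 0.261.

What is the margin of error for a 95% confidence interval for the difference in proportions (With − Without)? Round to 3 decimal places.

SE₁ = √(p̂₁(1−p̂₁)/n₁) = √(0.5900·0.4100/1155) = 0.01447; SE₂ = √(0.2610·0.7390/875) = 0.01485.
Independent samples: SE of the difference = √(SE₁² + SE₂²) = √(0.0002093809 + 0.0002205225) = 0.02073.
z* for 95% confidence is 1.960, so the margin of error is 1.960 × 0.02073 = 0.04063.

0.041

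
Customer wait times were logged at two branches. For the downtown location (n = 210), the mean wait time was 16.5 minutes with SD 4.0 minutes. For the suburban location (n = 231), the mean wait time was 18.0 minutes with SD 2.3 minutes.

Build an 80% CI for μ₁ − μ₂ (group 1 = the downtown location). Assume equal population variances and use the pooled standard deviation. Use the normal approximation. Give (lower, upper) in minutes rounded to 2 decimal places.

(-1.89, -1.11)

s_p = √[((n₁−1)s₁² + (n₂−1)s₂²)/(n₁+n₂−2)] = √[(209·4.0² + 230·2.3²)/439] = 3.2232.
SE = 3.2232·√(1/210 + 1/231) = 0.3073.
With z* = 1.282, margin = 1.282 × 0.3073 = 0.3940.
x̄₁ − x̄₂ = 16.5 − 18.0 = -1.5000; interval -1.5000 ± 0.3940 = (-1.89, -1.11).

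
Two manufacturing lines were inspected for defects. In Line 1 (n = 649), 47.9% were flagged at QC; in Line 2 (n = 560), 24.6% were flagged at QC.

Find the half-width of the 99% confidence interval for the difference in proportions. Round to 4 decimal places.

0.0689

The two standard errors are √(0.4790×0.5210/649) = 0.01961 and √(0.2460×0.7540/560) = 0.01820.
Because the samples are independent, SE_diff = √(0.01961² + 0.01820²) = 0.02675.
Using z* = 2.576 for 99%, ME = 2.576 × 0.02675 = 0.06891.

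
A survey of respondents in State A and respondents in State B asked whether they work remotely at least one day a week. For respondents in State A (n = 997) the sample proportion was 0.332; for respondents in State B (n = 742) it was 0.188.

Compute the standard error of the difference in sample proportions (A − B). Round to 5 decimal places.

0.02069

SE₁ = √(p̂₁(1−p̂₁)/n₁) = √(0.3320·0.6680/997) = 0.01491; SE₂ = √(0.1880·0.8120/742) = 0.01434.
Independent samples: SE of the difference = √(SE₁² + SE₂²) = √(0.0002223081 + 0.0002056356) = 0.02069.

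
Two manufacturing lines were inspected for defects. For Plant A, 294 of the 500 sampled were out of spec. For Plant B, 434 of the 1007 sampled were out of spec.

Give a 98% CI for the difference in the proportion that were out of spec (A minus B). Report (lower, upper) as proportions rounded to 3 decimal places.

(0.094, 0.220)

p̂₁ = 294/500 = 0.5880 and p̂₂ = 434/1007 = 0.4310.
SE₁ = √(p̂₁(1−p̂₁)/n₁) = √(0.5880·0.4120/500) = 0.02201; SE₂ = √(0.4310·0.5690/1007) = 0.01561.
Independent samples: SE of the difference = √(SE₁² + SE₂²) = √(0.0004844401 + 0.0002436721) = 0.02698.
z* for 98% confidence is 2.326, so the margin of error is 2.326 × 0.02698 = 0.06276.
Point estimate p̂₁ − p̂₂ = 0.5880 − 0.4310 = 0.1570.
0.1570 ± 0.06276 → (0.094, 0.220).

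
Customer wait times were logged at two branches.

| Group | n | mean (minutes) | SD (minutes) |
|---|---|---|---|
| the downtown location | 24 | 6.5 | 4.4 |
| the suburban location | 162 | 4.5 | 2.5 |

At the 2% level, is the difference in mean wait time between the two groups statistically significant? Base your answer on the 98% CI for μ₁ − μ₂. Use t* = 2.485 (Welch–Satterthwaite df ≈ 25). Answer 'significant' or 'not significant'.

not significant

SE₁ = s₁/√n₁ = 4.4/√24 = 0.8981; SE₂ = 2.5/√162 = 0.1964.
Independent samples, unequal variances: SE_diff = √(SE₁² + SE₂²) = √(0.80658361 + 0.03857296) = 0.9193.
t* = 2.485, so margin of error = 2.485 × 0.9193 = 2.2845.
Difference in means = 6.5 − 4.5 = 2.0000.
2.0000 ± 2.2845 → (-0.2845, 4.2845).
The interval (-0.2845, 4.2845) contains 0, so the difference is not significant.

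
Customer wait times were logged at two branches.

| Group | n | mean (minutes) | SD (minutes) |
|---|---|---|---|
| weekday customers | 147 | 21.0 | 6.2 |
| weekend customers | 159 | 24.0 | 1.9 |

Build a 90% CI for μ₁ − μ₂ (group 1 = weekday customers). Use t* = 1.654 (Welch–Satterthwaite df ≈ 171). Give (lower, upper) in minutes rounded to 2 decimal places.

(-3.88, -2.12)

SE₁ = s₁/√n₁ = 6.2/√147 = 0.5114; SE₂ = 1.9/√159 = 0.1507.
Independent samples, unequal variances: SE_diff = √(SE₁² + SE₂²) = √(0.26152996 + 0.02271049) = 0.5331.
t* = 1.654, so margin of error = 1.654 × 0.5331 = 0.8817.
Difference in means = 21.0 − 24.0 = -3.0000.
-3.0000 ± 0.8817 → (-3.88, -2.12).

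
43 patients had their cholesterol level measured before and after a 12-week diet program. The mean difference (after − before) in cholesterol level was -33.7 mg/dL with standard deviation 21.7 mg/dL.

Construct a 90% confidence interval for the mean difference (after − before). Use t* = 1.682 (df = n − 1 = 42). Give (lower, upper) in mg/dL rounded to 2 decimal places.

(-39.27, -28.13)

This is a matched-pairs design, so SE = s_d/√n = 21.7/√43 = 3.3092.
Margin = 1.682 × 3.3092 = 5.5661; the interval is -33.7 ± 5.5661 = (-39.27, -28.13).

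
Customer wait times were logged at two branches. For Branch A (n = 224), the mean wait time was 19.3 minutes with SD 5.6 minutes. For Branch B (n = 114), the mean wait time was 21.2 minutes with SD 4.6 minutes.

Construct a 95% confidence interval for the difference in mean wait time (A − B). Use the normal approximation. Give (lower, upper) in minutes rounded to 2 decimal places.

(-3.02, -0.78)

SE₁ = s₁/√n₁ = 5.6/√224 = 0.3742; SE₂ = 4.6/√114 = 0.4308.
Independent samples, unequal variances: SE_diff = √(SE₁² + SE₂²) = √(0.14002564 + 0.18558864) = 0.5706.
z* = 1.960, so margin of error = 1.960 × 0.5706 = 1.1184.
Difference in means = 19.3 − 21.2 = -1.9000.
-1.9000 ± 1.1184 → (-3.02, -0.78).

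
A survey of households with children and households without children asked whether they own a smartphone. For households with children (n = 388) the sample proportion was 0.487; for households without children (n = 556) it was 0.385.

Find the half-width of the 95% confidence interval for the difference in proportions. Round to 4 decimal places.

The two standard errors are √(0.4870×0.5130/388) = 0.02538 and √(0.3850×0.6150/556) = 0.02064.
Because the samples are independent, SE_diff = √(0.02538² + 0.02064²) = 0.03271.
Using z* = 1.960 for 95%, ME = 1.960 × 0.03271 = 0.06411.

0.0641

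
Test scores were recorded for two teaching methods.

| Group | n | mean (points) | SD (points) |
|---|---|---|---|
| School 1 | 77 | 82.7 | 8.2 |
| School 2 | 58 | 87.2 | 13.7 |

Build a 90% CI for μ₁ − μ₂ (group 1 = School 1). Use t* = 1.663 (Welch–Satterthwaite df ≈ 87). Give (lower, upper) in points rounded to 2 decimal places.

SE₁ = s₁/√n₁ = 8.2/√77 = 0.9345; SE₂ = 13.7/√58 = 1.7989.
Independent samples, unequal variances: SE_diff = √(SE₁² + SE₂²) = √(0.87329025 + 3.23604121) = 2.0271.
t* = 1.663, so margin of error = 1.663 × 2.0271 = 3.3711.
Difference in means = 82.7 − 87.2 = -4.5000.
-4.5000 ± 3.3711 → (-7.87, -1.13).

(-7.87, -1.13)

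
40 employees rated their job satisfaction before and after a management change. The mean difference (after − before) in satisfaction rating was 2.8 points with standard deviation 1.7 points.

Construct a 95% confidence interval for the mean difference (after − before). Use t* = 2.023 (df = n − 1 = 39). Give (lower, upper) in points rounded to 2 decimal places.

(2.26, 3.34)

This is a matched-pairs design, so SE = s_d/√n = 1.7/√40 = 0.2688.
Margin = 2.023 × 0.2688 = 0.5438; the interval is 2.8 ± 0.5438 = (2.26, 3.34).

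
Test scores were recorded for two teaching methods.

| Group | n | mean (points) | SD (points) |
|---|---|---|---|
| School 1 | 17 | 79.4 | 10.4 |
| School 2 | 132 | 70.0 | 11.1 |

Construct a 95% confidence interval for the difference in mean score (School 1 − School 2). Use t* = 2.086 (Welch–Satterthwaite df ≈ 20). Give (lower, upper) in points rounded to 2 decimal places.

(3.77, 15.03)

Per-group SEs: s₁/√n₁ = 10.4/√17 = 2.5224, s₂/√n₂ = 11.1/√132 = 0.9661.
Unpooled SE of the difference: √(6.36250176 + 0.93334921) = 2.7011.
Margin of error = t* · SE = 2.086 × 2.7011 = 5.6345.
x̄₁ − x̄₂ = 79.4 − 70.0 = 9.4000.
CI: 9.4000 ± 5.6345 = (3.77, 15.03).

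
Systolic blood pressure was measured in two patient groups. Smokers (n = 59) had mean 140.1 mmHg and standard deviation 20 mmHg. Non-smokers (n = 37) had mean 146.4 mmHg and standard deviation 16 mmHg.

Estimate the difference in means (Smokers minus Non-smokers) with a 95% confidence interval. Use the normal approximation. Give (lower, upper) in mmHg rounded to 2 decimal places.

(-13.55, 0.95)

SE₁ = s₁/√n₁ = 20/√59 = 2.6038; SE₂ = 16/√37 = 2.6304.
Independent samples, unequal variances: SE_diff = √(SE₁² + SE₂²) = √(6.77977444 + 6.91900416) = 3.7012.
z* = 1.960, so margin of error = 1.960 × 3.7012 = 7.2544.
Difference in means = 140.1 − 146.4 = -6.3000.
-6.3000 ± 7.2544 → (-13.55, 0.95).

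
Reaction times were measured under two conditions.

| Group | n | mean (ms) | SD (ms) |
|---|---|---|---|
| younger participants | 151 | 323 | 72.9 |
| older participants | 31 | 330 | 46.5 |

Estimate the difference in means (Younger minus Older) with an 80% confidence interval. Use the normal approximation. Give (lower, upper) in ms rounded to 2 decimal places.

(-20.13, 6.13)

Standard errors of each mean: 72.9/√151 = 5.9325 and 46.5/√31 = 8.3516.
SE(x̄₁ − x̄₂) = √(5.9325² + 8.3516²) = 10.2442 for independent samples with unequal variances.
With z* = 1.282, the margin is 1.282 × 10.2442 = 13.1331.
x̄₁ − x̄₂ = 323 − 330 = -7.0000; the interval is -7.0000 ± 13.1331 = (-20.13, 6.13).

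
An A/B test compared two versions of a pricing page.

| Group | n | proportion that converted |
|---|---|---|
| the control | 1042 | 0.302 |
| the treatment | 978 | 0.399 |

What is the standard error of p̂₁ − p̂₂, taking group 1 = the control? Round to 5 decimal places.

0.02115

SE₁ = √(p̂₁(1−p̂₁)/n₁) = √(0.3020·0.6980/1042) = 0.01422; SE₂ = √(0.3990·0.6010/978) = 0.01566.
Independent samples: SE of the difference = √(SE₁² + SE₂²) = √(0.0002022084 + 0.0002452356) = 0.02115.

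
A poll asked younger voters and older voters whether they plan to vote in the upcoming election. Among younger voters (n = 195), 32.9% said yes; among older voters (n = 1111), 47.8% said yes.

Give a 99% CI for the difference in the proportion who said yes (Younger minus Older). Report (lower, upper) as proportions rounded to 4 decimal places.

The two standard errors are √(0.3290×0.6710/195) = 0.03365 and √(0.4780×0.5220/1111) = 0.01499.
Because the samples are independent, SE_diff = √(0.03365² + 0.01499²) = 0.03684.
Using z* = 2.576 for 99%, ME = 2.576 × 0.03684 = 0.09490.
p̂₁ − p̂₂ = -0.1490; interval -0.1490 ± 0.09490 gives (-0.2439, -0.0541).

(-0.2439, -0.0541)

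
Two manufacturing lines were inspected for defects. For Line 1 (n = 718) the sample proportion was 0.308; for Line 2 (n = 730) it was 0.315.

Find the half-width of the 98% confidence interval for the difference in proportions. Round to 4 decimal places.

The two standard errors are √(0.3080×0.6920/718) = 0.01723 and √(0.3150×0.6850/730) = 0.01719.
Because the samples are independent, SE_diff = √(0.01723² + 0.01719²) = 0.02434.
Using z* = 2.326 for 98%, ME = 2.326 × 0.02434 = 0.05661.

0.0566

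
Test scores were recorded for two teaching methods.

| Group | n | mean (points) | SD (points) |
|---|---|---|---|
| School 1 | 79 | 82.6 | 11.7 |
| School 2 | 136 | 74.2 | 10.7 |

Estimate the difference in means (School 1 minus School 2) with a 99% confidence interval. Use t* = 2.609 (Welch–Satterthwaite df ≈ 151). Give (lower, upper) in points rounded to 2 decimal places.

(4.21, 12.59)

SE₁ = s₁/√n₁ = 11.7/√79 = 1.3164; SE₂ = 10.7/√136 = 0.9175.
Independent samples, unequal variances: SE_diff = √(SE₁² + SE₂²) = √(1.73290896 + 0.84180625) = 1.6046.
t* = 2.609, so margin of error = 2.609 × 1.6046 = 4.1864.
Difference in means = 82.6 − 74.2 = 8.4000.
8.4000 ± 4.1864 → (4.21, 12.59).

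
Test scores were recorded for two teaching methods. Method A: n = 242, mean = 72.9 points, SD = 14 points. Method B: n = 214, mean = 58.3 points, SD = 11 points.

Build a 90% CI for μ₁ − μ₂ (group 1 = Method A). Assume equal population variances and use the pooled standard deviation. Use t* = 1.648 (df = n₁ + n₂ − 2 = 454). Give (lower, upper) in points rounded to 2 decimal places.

(12.64, 16.56)

s_p = √[((n₁−1)s₁² + (n₂−1)s₂²)/(n₁+n₂−2)] = √[(241·14² + 213·11²)/454] = 12.6812.
SE = 12.6812·√(1/242 + 1/214) = 1.1899.
With t* = 1.648, margin = 1.648 × 1.1899 = 1.9610.
x̄₁ − x̄₂ = 72.9 − 58.3 = 14.6000; interval 14.6000 ± 1.9610 = (12.64, 16.56).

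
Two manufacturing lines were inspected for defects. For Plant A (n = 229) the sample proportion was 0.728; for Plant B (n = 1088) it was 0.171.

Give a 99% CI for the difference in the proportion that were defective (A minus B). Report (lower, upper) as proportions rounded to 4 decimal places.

(0.4757, 0.6383)

SE₁ = √(p̂₁(1−p̂₁)/n₁) = √(0.7280·0.2720/229) = 0.02941; SE₂ = √(0.1710·0.8290/1088) = 0.01141.
Independent samples: SE of the difference = √(SE₁² + SE₂²) = √(0.0008649481 + 0.0001301881) = 0.03155.
z* for 99% confidence is 2.576, so the margin of error is 2.576 × 0.03155 = 0.08127.
Point estimate p̂₁ − p̂₂ = 0.7280 − 0.1710 = 0.5570.
0.5570 ± 0.08127 → (0.4757, 0.6383).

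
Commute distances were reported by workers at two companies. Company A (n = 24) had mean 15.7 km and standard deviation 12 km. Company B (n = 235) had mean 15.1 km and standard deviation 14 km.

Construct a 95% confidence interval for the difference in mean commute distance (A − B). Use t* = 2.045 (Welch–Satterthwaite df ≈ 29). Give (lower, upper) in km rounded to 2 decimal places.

(-4.75, 5.95)

Per-group SEs: s₁/√n₁ = 12/√24 = 2.4495, s₂/√n₂ = 14/√235 = 0.9133.
Unpooled SE of the difference: √(6.00005025 + 0.83411689) = 2.6142.
Margin of error = t* · SE = 2.045 × 2.6142 = 5.3460.
x̄₁ − x̄₂ = 15.7 − 15.1 = 0.6000.
CI: 0.6000 ± 5.3460 = (-4.75, 5.95).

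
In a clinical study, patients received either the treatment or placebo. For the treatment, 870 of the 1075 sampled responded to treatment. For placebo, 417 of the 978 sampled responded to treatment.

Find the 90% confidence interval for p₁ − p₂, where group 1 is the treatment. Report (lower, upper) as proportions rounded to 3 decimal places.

First, p̂₁ = 870/1075 = 0.8093; p̂₂ = 417/978 = 0.4264.
The two standard errors are √(0.8093×0.1907/1075) = 0.01198 and √(0.4264×0.5736/978) = 0.01581.
Because the samples are independent, SE_diff = √(0.01198² + 0.01581²) = 0.01984.
Using z* = 1.645 for 90%, ME = 1.645 × 0.01984 = 0.03264.
p̂₁ − p̂₂ = 0.3829; interval 0.3829 ± 0.03264 gives (0.350, 0.416).

(0.350, 0.416)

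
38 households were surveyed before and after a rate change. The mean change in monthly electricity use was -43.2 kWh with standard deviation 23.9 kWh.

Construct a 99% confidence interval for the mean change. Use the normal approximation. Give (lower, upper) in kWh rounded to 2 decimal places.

Paired design: SE = s_d/√n = 23.9/√38 = 3.8771.
z* = 2.576; margin of error = 2.576 × 3.8771 = 9.9874.
-43.2 ± 9.9874 → (-53.19, -33.21).

(-53.19, -33.21)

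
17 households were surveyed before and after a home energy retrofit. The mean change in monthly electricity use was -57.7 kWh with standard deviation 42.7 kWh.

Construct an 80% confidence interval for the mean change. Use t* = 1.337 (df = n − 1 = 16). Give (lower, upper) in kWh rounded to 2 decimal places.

(-71.55, -43.85)

This is a matched-pairs design, so SE = s_d/√n = 42.7/√17 = 10.3563.
Margin = 1.337 × 10.3563 = 13.8464; the interval is -57.7 ± 13.8464 = (-71.55, -43.85).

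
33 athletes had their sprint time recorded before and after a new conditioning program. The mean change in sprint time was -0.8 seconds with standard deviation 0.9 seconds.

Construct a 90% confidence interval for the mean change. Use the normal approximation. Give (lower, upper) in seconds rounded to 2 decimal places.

This is a matched-pairs design, so SE = s_d/√n = 0.9/√33 = 0.1567.
Margin = 1.645 × 0.1567 = 0.2578; the interval is -0.8 ± 0.2578 = (-1.06, -0.54).

(-1.06, -0.54)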